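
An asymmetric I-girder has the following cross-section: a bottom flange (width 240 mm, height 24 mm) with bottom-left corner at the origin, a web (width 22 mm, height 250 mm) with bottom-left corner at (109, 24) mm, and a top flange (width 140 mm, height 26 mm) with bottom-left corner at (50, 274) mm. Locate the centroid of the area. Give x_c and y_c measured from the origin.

x_c = 120.00 mm, y_c = 129.75 mm

Part | A | x̄ᵢ | ȳᵢ | A·x̄ᵢ | A·ȳᵢ
bottom flange | 5760.00 | 120.00 | 12.00 | 691200.00 | 69120.00
web | 5500.00 | 120.00 | 149.00 | 660000.00 | 819500.00
top flange | 3640.00 | 120.00 | 287.00 | 436800.00 | 1044680.00
Σ | 14900.00 |  |  | 1788000.00 | 1933300.00
x_c = 1788000.00 / 14900.00 = 120.00 mm
y_c = 1933300.00 / 14900.00 = 129.75 mm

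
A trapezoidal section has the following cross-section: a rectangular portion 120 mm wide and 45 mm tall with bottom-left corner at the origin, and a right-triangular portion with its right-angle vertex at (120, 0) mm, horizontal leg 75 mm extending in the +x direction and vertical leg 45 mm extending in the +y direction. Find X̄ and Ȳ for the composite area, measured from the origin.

X̄ = 80.24 mm, Ȳ = 20.71 mm

rectangular portion: A = 120 × 45 = 5400.00, centroid at (60.00, 22.50).
triangular portion: A = ½·75·45 = 1687.50, centroid at (145.00, 15.00).
ΣA = 7087.50 mm², ΣAX̄ = 568687.50 mm³, ΣAȲ = 146812.50 mm³.
X̄ = 568687.50/7087.50 = 80.24 mm; Ȳ = 146812.50/7087.50 = 20.71 mm.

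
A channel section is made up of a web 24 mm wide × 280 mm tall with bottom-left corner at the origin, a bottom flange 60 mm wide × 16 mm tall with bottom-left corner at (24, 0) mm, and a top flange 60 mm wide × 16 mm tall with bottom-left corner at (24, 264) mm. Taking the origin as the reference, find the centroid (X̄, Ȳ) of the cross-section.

Part | A | x̄ᵢ | ȳᵢ | A·x̄ᵢ | A·ȳᵢ
web | 6720.00 | 12.00 | 140.00 | 80640.00 | 940800.00
bottom flange | 960.00 | 54.00 | 8.00 | 51840.00 | 7680.00
top flange | 960.00 | 54.00 | 272.00 | 51840.00 | 261120.00
Σ | 8640.00 |  |  | 184320.00 | 1209600.00
X̄ = 184320.00 / 8640.00 = 21.33 mm
Ȳ = 1209600.00 / 8640.00 = 140.00 mm

X̄ = 21.33 mm, Ȳ = 140.00 mm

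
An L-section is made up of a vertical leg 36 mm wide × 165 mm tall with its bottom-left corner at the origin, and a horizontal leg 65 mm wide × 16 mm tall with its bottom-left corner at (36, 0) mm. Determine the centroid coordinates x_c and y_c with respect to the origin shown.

x_c = 25.52 mm, y_c = 71.40 mm

vertical leg: A = 36 × 165 = 5940.00, centroid at (18.00, 82.50).
horizontal leg: A = 65 × 16 = 1040.00, centroid at (68.50, 8.00).
ΣA = 6980.00 mm²
ΣAx_c = (5940.00)(18.00) + (1040.00)(68.50) = 178160.00 mm³
ΣAy_c = (5940.00)(82.50) + (1040.00)(8.00) = 498370.00 mm³
x_c = 178160.00 / 6980.00 = 25.52 mm
y_c = 498370.00 / 6980.00 = 71.40 mm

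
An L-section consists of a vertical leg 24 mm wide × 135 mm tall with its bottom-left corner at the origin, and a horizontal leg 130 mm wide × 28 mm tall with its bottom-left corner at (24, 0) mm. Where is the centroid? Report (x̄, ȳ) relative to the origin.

x̄ = 52.74 mm, ȳ = 39.19 mm

vertical leg: A = 24 × 135 = 3240.00, centroid at (12.00, 67.50).
horizontal leg: A = 130 × 28 = 3640.00, centroid at (89.00, 14.00).
ΣA = 6880.00 mm²
ΣAx̄ = (3240.00)(12.00) + (3640.00)(89.00) = 362840.00 mm³
ΣAȳ = (3240.00)(67.50) + (3640.00)(14.00) = 269660.00 mm³
x̄ = 362840.00 / 6880.00 = 52.74 mm
ȳ = 269660.00 / 6880.00 = 39.19 mm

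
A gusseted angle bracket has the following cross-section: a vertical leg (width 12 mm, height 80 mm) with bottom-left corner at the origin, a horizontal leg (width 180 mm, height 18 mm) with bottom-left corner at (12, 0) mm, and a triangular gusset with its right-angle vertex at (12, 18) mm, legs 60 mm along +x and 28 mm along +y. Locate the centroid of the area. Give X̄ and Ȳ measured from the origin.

X̄ = 72.05 mm, Ȳ = 17.96 mm

vertical leg: A = 12 × 80 = 960.00, centroid at (6.00, 40.00).
horizontal leg: A = 180 × 18 = 3240.00, centroid at (102.00, 9.00).
gusset: A = ½·60·28 = 840.00, centroid at (32.00, 27.33).
ΣA = 5040.00 mm², ΣAX̄ = 363120.00 mm³, ΣAȲ = 90520.00 mm³.
X̄ = 363120.00/5040.00 = 72.05 mm; Ȳ = 90520.00/5040.00 = 17.96 mm.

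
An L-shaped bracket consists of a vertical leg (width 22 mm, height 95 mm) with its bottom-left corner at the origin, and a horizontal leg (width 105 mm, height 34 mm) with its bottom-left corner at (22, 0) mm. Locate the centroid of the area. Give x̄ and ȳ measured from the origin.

x̄ = 51.05 mm, ȳ = 28.26 mm

vertical leg: A = 22 × 95 = 2090.00, centroid at (11.00, 47.50).
horizontal leg: A = 105 × 34 = 3570.00, centroid at (74.50, 17.00).
ΣA = 5660.00 mm²
ΣAx̄ = (2090.00)(11.00) + (3570.00)(74.50) = 288955.00 mm³
ΣAȳ = (2090.00)(47.50) + (3570.00)(17.00) = 159965.00 mm³
x̄ = 288955.00 / 5660.00 = 51.05 mm
ȳ = 159965.00 / 5660.00 = 28.26 mm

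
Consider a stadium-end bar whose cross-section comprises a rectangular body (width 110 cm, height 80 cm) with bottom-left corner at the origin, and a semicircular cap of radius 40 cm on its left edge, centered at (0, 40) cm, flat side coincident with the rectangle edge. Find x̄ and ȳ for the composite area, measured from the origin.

Part | A | x̄ᵢ | ȳᵢ | A·x̄ᵢ | A·ȳᵢ
rectangular body | 8800.00 | 55.00 | 40.00 | 484000.00 | 352000.00
semicircular end | 2513.27 | -16.98 | 40.00 | -42666.67 | 100530.96
Σ | 11313.27 |  |  | 441333.33 | 452530.96
x̄ = 441333.33 / 11313.27 = 39.01 cm
ȳ = 452530.96 / 11313.27 = 40.00 cm

x̄ = 39.01 cm, ȳ = 40.00 cm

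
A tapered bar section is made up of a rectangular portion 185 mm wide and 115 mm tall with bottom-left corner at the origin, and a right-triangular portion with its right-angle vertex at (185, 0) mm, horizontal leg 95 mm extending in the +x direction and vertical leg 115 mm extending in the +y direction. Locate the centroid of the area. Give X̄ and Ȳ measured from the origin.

X̄ = 117.87 mm, Ȳ = 53.58 mm

rectangular portion: A = 185 × 115 = 21275.00, centroid at (92.50, 57.50).
triangular portion: A = ½·95·115 = 5462.50, centroid at (216.67, 38.33).
ΣA = 26737.50 mm²
ΣAX̄ = (21275.00)(92.50) + (5462.50)(216.67) = 3151479.17 mm³
ΣAȲ = (21275.00)(57.50) + (5462.50)(38.33) = 1432708.33 mm³
X̄ = 3151479.17 / 26737.50 = 117.87 mm
Ȳ = 1432708.33 / 26737.50 = 53.58 mm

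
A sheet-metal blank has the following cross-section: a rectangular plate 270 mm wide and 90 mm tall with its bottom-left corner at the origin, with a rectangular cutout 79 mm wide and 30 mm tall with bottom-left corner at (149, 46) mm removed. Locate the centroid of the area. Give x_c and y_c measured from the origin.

x_c = 129.22 mm, y_c = 43.27 mm

Part | A | x̄ᵢ | ȳᵢ | A·x̄ᵢ | A·ȳᵢ
plate | 24300.00 | 135.00 | 45.00 | 3280500.00 | 1093500.00
hole | -2370.00 | 188.50 | 61.00 | -446745.00 | -144570.00
Σ | 21930.00 |  |  | 2833755.00 | 948930.00
x_c = 2833755.00 / 21930.00 = 129.22 mm
y_c = 948930.00 / 21930.00 = 43.27 mm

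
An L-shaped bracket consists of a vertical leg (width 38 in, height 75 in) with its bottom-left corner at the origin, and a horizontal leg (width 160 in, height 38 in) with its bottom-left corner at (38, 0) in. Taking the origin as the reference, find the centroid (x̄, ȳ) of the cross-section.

vertical leg: A = 38 × 75 = 2850.00, centroid at (19.00, 37.50).
horizontal leg: A = 160 × 38 = 6080.00, centroid at (118.00, 19.00).
ΣA = 8930.00 in², ΣAx̄ = 771590.00 in³, ΣAȳ = 222395.00 in³.
x̄ = 771590.00/8930.00 = 86.40 in; ȳ = 222395.00/8930.00 = 24.90 in.

x̄ = 86.40 in, ȳ = 24.90 in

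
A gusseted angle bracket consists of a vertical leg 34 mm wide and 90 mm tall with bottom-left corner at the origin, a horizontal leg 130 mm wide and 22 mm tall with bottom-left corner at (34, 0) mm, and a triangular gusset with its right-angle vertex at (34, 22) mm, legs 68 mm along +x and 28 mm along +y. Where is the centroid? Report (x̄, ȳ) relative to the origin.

vertical leg: A = 34 × 90 = 3060.00, centroid at (17.00, 45.00).
horizontal leg: A = 130 × 22 = 2860.00, centroid at (99.00, 11.00).
gusset: A = ½·68·28 = 952.00, centroid at (56.67, 31.33).
ΣA = 6872.00 mm²
ΣAx̄ = (3060.00)(17.00) + (2860.00)(99.00) + (952.00)(56.67) = 389106.67 mm³
ΣAȳ = (3060.00)(45.00) + (2860.00)(11.00) + (952.00)(31.33) = 198989.33 mm³
x̄ = 389106.67 / 6872.00 = 56.62 mm
ȳ = 198989.33 / 6872.00 = 28.96 mm

x̄ = 56.62 mm, ȳ = 28.96 mm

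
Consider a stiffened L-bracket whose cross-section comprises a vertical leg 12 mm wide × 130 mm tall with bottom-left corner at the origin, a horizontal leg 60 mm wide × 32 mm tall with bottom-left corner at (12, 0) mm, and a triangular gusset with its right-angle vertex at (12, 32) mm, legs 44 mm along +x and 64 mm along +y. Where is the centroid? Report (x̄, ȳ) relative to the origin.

vertical leg: A = 12 × 130 = 1560.00, centroid at (6.00, 65.00).
horizontal leg: A = 60 × 32 = 1920.00, centroid at (42.00, 16.00).
gusset: A = ½·44·64 = 1408.00, centroid at (26.67, 53.33).
ΣA = 4888.00 mm², ΣAx̄ = 127546.67 mm³, ΣAȳ = 207213.33 mm³.
x̄ = 127546.67/4888.00 = 26.09 mm; ȳ = 207213.33/4888.00 = 42.39 mm.

x̄ = 26.09 mm, ȳ = 42.39 mm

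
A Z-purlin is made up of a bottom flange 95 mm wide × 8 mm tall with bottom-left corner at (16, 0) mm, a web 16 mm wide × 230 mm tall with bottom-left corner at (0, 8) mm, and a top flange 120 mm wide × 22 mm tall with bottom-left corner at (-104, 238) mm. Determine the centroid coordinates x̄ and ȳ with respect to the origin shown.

bottom flange: A = 95 × 8 = 760.00, centroid at (63.50, 4.00).
web: A = 16 × 230 = 3680.00, centroid at (8.00, 123.00).
top flange: A = 120 × 22 = 2640.00, centroid at (-44.00, 249.00).
ΣA = 7080.00 mm², ΣAx̄ = -38460.00 mm³, ΣAȳ = 1113040.00 mm³.
x̄ = -38460.00/7080.00 = -5.43 mm; ȳ = 1113040.00/7080.00 = 157.21 mm.

x̄ = -5.43 mm, ȳ = 157.21 mm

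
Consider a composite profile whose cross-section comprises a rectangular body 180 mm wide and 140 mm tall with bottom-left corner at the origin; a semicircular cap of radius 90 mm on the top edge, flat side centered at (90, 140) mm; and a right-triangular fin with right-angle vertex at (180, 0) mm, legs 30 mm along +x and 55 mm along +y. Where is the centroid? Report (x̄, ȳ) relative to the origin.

rectangular body: A = 180 × 140 = 25200.00, centroid at (90.00, 70.00).
semicircular top: A = ½π·90² = 12723.45, centroid at (90.00, 178.20).
triangular fin: A = ½·30·55 = 825.00, centroid at (190.00, 18.33).
ΣA = 38748.45 mm²
ΣAx̄ = (25200.00)(90.00) + (12723.45)(90.00) + (825.00)(190.00) = 3569860.52 mm³
ΣAȳ = (25200.00)(70.00) + (12723.45)(178.20) + (825.00)(18.33) = 4046408.03 mm³
x̄ = 3569860.52 / 38748.45 = 92.13 mm
ȳ = 4046408.03 / 38748.45 = 104.43 mm

x̄ = 92.13 mm, ȳ = 104.43 mm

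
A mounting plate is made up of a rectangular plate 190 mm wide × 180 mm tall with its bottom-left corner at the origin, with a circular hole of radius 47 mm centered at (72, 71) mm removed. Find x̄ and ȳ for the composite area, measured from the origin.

Part | A | x̄ᵢ | ȳᵢ | A·x̄ᵢ | A·ȳᵢ
plate | 34200.00 | 95.00 | 90.00 | 3249000.00 | 3078000.00
hole | -6939.78 | 72.00 | 71.00 | -499664.03 | -492724.25
Σ | 27260.22 |  |  | 2749335.97 | 2585275.75
x̄ = 2749335.97 / 27260.22 = 100.86 mm
ȳ = 2585275.75 / 27260.22 = 94.84 mm

x̄ = 100.86 mm, ȳ = 94.84 mm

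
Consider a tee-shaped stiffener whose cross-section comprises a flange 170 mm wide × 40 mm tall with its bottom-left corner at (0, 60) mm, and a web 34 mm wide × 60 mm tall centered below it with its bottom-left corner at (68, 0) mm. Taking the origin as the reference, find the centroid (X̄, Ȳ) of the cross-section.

Part | A | x̄ᵢ | ȳᵢ | A·x̄ᵢ | A·ȳᵢ
web | 2040.00 | 85.00 | 30.00 | 173400.00 | 61200.00
flange | 6800.00 | 85.00 | 80.00 | 578000.00 | 544000.00
Σ | 8840.00 |  |  | 751400.00 | 605200.00
X̄ = 751400.00 / 8840.00 = 85.00 mm
Ȳ = 605200.00 / 8840.00 = 68.46 mm

X̄ = 85.00 mm, Ȳ = 68.46 mm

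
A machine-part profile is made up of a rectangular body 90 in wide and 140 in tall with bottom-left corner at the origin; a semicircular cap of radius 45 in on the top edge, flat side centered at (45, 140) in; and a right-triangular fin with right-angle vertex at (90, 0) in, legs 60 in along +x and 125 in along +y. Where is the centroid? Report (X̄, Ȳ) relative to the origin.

X̄ = 57.48 in, Ȳ = 79.07 in

rectangular body: A = 90 × 140 = 12600.00, centroid at (45.00, 70.00).
semicircular top: A = ½π·45² = 3180.86, centroid at (45.00, 159.10).
triangular fin: A = ½·60·125 = 3750.00, centroid at (110.00, 41.67).
ΣA = 19530.86 in²
ΣAX̄ = (12600.00)(45.00) + (3180.86)(45.00) + (3750.00)(110.00) = 1122638.82 in³
ΣAȲ = (12600.00)(70.00) + (3180.86)(159.10) + (3750.00)(41.67) = 1544320.76 in³
X̄ = 1122638.82 / 19530.86 = 57.48 in
Ȳ = 1544320.76 / 19530.86 = 79.07 in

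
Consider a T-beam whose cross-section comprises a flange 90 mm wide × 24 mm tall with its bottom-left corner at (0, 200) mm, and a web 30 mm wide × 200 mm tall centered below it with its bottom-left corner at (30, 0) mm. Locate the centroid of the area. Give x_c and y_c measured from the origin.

x_c = 45.00 mm, y_c = 129.65 mm

web: A = 30 × 200 = 6000.00, centroid at (45.00, 100.00).
flange: A = 90 × 24 = 2160.00, centroid at (45.00, 212.00).
ΣA = 8160.00 mm², ΣAx_c = 367200.00 mm³, ΣAy_c = 1057920.00 mm³.
x_c = 367200.00/8160.00 = 45.00 mm; y_c = 1057920.00/8160.00 = 129.65 mm.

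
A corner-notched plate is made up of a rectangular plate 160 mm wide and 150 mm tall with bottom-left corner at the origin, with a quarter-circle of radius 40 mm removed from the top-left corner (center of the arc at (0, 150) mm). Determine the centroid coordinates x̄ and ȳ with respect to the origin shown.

plate: A = 160 × 150 = 24000.00, centroid at (80.00, 75.00).
removed quarter-circle: A = −¼π·40² = -1256.64, centroid at (16.98, 133.02).
ΣA = 22743.36 mm²
ΣAx̄ = (24000.00)(80.00) + (-1256.64)(16.98) = 1898666.67 mm³
ΣAȳ = (24000.00)(75.00) + (-1256.64)(133.02) = 1632837.77 mm³
x̄ = 1898666.67 / 22743.36 = 83.48 mm
ȳ = 1632837.77 / 22743.36 = 71.79 mm

x̄ = 83.48 mm, ȳ = 71.79 mm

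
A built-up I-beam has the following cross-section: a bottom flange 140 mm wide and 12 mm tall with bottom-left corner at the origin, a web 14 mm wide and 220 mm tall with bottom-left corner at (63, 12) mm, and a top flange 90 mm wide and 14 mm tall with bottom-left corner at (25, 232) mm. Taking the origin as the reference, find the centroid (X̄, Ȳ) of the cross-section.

Part | A | x̄ᵢ | ȳᵢ | A·x̄ᵢ | A·ȳᵢ
bottom flange | 1680.00 | 70.00 | 6.00 | 117600.00 | 10080.00
web | 3080.00 | 70.00 | 122.00 | 215600.00 | 375760.00
top flange | 1260.00 | 70.00 | 239.00 | 88200.00 | 301140.00
Σ | 6020.00 |  |  | 421400.00 | 686980.00
X̄ = 421400.00 / 6020.00 = 70.00 mm
Ȳ = 686980.00 / 6020.00 = 114.12 mm

X̄ = 70.00 mm, Ȳ = 114.12 mm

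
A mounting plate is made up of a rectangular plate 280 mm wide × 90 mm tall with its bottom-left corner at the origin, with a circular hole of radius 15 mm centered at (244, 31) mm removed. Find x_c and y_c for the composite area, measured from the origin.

plate: A = 280 × 90 = 25200.00, centroid at (140.00, 45.00).
hole: A = −π·15² = -706.86, centroid at (244.00, 31.00).
ΣA = 24493.14 mm²
ΣAx_c = (25200.00)(140.00) + (-706.86)(244.00) = 3355526.56 mm³
ΣAy_c = (25200.00)(45.00) + (-706.86)(31.00) = 1112087.39 mm³
x_c = 3355526.56 / 24493.14 = 137.00 mm
y_c = 1112087.39 / 24493.14 = 45.40 mm

x_c = 137.00 mm, y_c = 45.40 mm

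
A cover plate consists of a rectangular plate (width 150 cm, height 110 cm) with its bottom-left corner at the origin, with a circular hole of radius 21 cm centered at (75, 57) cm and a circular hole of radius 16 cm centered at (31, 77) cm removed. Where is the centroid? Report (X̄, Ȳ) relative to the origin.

Part | A | x̄ᵢ | ȳᵢ | A·x̄ᵢ | A·ȳᵢ
plate | 16500.00 | 75.00 | 55.00 | 1237500.00 | 907500.00
hole 1 | -1385.44 | 75.00 | 57.00 | -103908.18 | -78970.21
hole 2 | -804.25 | 31.00 | 77.00 | -24931.68 | -61927.07
Σ | 14310.31 |  |  | 1108660.14 | 766602.71
X̄ = 1108660.14 / 14310.31 = 77.47 cm
Ȳ = 766602.71 / 14310.31 = 53.57 cm

X̄ = 77.47 cm, Ȳ = 53.57 cm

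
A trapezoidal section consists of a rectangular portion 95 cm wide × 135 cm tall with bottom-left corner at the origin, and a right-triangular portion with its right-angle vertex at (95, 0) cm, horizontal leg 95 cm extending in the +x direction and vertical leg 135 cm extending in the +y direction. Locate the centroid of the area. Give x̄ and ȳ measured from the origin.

x̄ = 73.89 cm, ȳ = 60.00 cm

rectangular portion: A = 95 × 135 = 12825.00, centroid at (47.50, 67.50).
triangular portion: A = ½·95·135 = 6412.50, centroid at (126.67, 45.00).
ΣA = 19237.50 cm², ΣAx̄ = 1421437.50 cm³, ΣAȳ = 1154250.00 cm³.
x̄ = 1421437.50/19237.50 = 73.89 cm; ȳ = 1154250.00/19237.50 = 60.00 cm.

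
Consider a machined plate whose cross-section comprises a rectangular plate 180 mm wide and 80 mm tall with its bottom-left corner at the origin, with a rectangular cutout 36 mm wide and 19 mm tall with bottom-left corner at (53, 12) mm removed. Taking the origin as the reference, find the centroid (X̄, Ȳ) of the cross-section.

X̄ = 90.95 mm, Ȳ = 40.92 mm

plate: A = 180 × 80 = 14400.00, centroid at (90.00, 40.00).
hole: A = −(36 × 19) = -684.00, centroid at (71.00, 21.50).
ΣA = 13716.00 mm², ΣAX̄ = 1247436.00 mm³, ΣAȲ = 561294.00 mm³.
X̄ = 1247436.00/13716.00 = 90.95 mm; Ȳ = 561294.00/13716.00 = 40.92 mm.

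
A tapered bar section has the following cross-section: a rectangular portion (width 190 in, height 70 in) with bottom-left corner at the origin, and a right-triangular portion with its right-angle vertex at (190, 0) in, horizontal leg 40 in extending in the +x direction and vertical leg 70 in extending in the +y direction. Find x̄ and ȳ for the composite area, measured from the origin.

Part | A | x̄ᵢ | ȳᵢ | A·x̄ᵢ | A·ȳᵢ
rectangular portion | 13300.00 | 95.00 | 35.00 | 1263500.00 | 465500.00
triangular portion | 1400.00 | 203.33 | 23.33 | 284666.67 | 32666.67
Σ | 14700.00 |  |  | 1548166.67 | 498166.67
x̄ = 1548166.67 / 14700.00 = 105.32 in
ȳ = 498166.67 / 14700.00 = 33.89 in

x̄ = 105.32 in, ȳ = 33.89 in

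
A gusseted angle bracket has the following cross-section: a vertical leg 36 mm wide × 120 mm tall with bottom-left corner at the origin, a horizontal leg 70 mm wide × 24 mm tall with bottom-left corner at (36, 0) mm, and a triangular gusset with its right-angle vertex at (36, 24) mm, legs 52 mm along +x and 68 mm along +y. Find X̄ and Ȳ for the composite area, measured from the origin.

X̄ = 37.50 mm, Ȳ = 46.58 mm

Part | A | x̄ᵢ | ȳᵢ | A·x̄ᵢ | A·ȳᵢ
vertical leg | 4320.00 | 18.00 | 60.00 | 77760.00 | 259200.00
horizontal leg | 1680.00 | 71.00 | 12.00 | 119280.00 | 20160.00
gusset | 1768.00 | 53.33 | 46.67 | 94293.33 | 82506.67
Σ | 7768.00 |  |  | 291333.33 | 361866.67
X̄ = 291333.33 / 7768.00 = 37.50 mm
Ȳ = 361866.67 / 7768.00 = 46.58 mm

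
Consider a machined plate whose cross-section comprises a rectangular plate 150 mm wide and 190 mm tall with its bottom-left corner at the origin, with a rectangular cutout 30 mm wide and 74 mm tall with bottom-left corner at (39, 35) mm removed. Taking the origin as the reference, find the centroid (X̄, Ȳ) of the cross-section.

X̄ = 76.77 mm, Ȳ = 96.94 mm

Part | A | x̄ᵢ | ȳᵢ | A·x̄ᵢ | A·ȳᵢ
plate | 28500.00 | 75.00 | 95.00 | 2137500.00 | 2707500.00
hole | -2220.00 | 54.00 | 72.00 | -119880.00 | -159840.00
Σ | 26280.00 |  |  | 2017620.00 | 2547660.00
X̄ = 2017620.00 / 26280.00 = 76.77 mm
Ȳ = 2547660.00 / 26280.00 = 96.94 mm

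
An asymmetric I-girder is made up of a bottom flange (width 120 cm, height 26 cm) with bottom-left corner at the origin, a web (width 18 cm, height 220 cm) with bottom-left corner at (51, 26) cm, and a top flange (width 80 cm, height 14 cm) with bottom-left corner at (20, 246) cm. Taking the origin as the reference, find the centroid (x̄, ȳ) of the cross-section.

Part | A | x̄ᵢ | ȳᵢ | A·x̄ᵢ | A·ȳᵢ
bottom flange | 3120.00 | 60.00 | 13.00 | 187200.00 | 40560.00
web | 3960.00 | 60.00 | 136.00 | 237600.00 | 538560.00
top flange | 1120.00 | 60.00 | 253.00 | 67200.00 | 283360.00
Σ | 8200.00 |  |  | 492000.00 | 862480.00
x̄ = 492000.00 / 8200.00 = 60.00 cm
ȳ = 862480.00 / 8200.00 = 105.18 cm

x̄ = 60.00 cm, ȳ = 105.18 cm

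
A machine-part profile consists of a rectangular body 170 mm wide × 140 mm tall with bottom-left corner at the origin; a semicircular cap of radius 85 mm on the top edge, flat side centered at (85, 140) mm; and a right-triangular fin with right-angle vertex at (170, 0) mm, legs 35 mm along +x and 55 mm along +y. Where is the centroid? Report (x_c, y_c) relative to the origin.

x_c = 87.58 mm, y_c = 101.96 mm

rectangular body: A = 170 × 140 = 23800.00, centroid at (85.00, 70.00).
semicircular top: A = ½π·85² = 11349.00, centroid at (85.00, 176.08).
triangular fin: A = ½·35·55 = 962.50, centroid at (181.67, 18.33).
ΣA = 36111.50 mm²
ΣAx_c = (23800.00)(85.00) + (11349.00)(85.00) + (962.50)(181.67) = 3162519.46 mm³
ΣAy_c = (23800.00)(70.00) + (11349.00)(176.08) + (962.50)(18.33) = 3681922.98 mm³
x_c = 3162519.46 / 36111.50 = 87.58 mm
y_c = 3681922.98 / 36111.50 = 101.96 mm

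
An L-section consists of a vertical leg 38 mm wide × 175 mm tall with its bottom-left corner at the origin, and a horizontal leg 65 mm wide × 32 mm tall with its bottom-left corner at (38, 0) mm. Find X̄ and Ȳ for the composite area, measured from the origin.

vertical leg: A = 38 × 175 = 6650.00, centroid at (19.00, 87.50).
horizontal leg: A = 65 × 32 = 2080.00, centroid at (70.50, 16.00).
ΣA = 8730.00 mm²
ΣAX̄ = (6650.00)(19.00) + (2080.00)(70.50) = 272990.00 mm³
ΣAȲ = (6650.00)(87.50) + (2080.00)(16.00) = 615155.00 mm³
X̄ = 272990.00 / 8730.00 = 31.27 mm
Ȳ = 615155.00 / 8730.00 = 70.46 mm

X̄ = 31.27 mm, Ȳ = 70.46 mm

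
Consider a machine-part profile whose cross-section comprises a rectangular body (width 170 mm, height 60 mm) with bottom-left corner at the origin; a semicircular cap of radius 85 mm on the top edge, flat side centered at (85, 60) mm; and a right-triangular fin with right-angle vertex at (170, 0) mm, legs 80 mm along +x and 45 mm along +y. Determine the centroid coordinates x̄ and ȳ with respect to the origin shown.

x̄ = 93.61 mm, ȳ = 60.96 mm

Part | A | x̄ᵢ | ȳᵢ | A·x̄ᵢ | A·ȳᵢ
rectangular body | 10200.00 | 85.00 | 30.00 | 867000.00 | 306000.00
semicircular top | 11349.00 | 85.00 | 96.08 | 964665.29 | 1090356.87
triangular fin | 1800.00 | 196.67 | 15.00 | 354000.00 | 27000.00
Σ | 23349.00 |  |  | 2185665.29 | 1423356.87
x̄ = 2185665.29 / 23349.00 = 93.61 mm
ȳ = 1423356.87 / 23349.00 = 60.96 mm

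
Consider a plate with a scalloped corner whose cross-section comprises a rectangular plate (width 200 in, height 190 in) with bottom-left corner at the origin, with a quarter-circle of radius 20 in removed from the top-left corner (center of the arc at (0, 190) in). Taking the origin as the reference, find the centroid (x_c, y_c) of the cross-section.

x_c = 100.76 in, y_c = 94.28 in

Part | A | x̄ᵢ | ȳᵢ | A·x̄ᵢ | A·ȳᵢ
plate | 38000.00 | 100.00 | 95.00 | 3800000.00 | 3610000.00
removed quarter-circle | -314.16 | 8.49 | 181.51 | -2666.67 | -57023.59
Σ | 37685.84 |  |  | 3797333.33 | 3552976.41
x_c = 3797333.33 / 37685.84 = 100.76 in
y_c = 3552976.41 / 37685.84 = 94.28 in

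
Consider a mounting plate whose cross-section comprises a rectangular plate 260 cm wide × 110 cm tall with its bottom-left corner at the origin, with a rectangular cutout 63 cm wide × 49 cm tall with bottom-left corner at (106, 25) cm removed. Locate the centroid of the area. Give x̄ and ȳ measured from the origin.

plate: A = 260 × 110 = 28600.00, centroid at (130.00, 55.00).
hole: A = −(63 × 49) = -3087.00, centroid at (137.50, 49.50).
ΣA = 25513.00 cm², ΣAx̄ = 3293537.50 cm³, ΣAȳ = 1420193.50 cm³.
x̄ = 3293537.50/25513.00 = 129.09 cm; ȳ = 1420193.50/25513.00 = 55.67 cm.

x̄ = 129.09 cm, ȳ = 55.67 cm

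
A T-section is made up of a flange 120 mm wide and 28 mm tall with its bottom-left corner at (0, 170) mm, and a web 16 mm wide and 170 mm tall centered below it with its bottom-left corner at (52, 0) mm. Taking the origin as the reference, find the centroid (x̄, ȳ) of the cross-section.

web: A = 16 × 170 = 2720.00, centroid at (60.00, 85.00).
flange: A = 120 × 28 = 3360.00, centroid at (60.00, 184.00).
ΣA = 6080.00 mm²
ΣAx̄ = (2720.00)(60.00) + (3360.00)(60.00) = 364800.00 mm³
ΣAȳ = (2720.00)(85.00) + (3360.00)(184.00) = 849440.00 mm³
x̄ = 364800.00 / 6080.00 = 60.00 mm
ȳ = 849440.00 / 6080.00 = 139.71 mm

x̄ = 60.00 mm, ȳ = 139.71 mm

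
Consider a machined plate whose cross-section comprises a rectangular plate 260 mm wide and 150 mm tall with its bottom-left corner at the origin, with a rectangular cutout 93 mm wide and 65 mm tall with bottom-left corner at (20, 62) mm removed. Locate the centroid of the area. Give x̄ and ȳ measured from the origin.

x̄ = 141.65 mm, ȳ = 71.42 mm

plate: A = 260 × 150 = 39000.00, centroid at (130.00, 75.00).
hole: A = −(93 × 65) = -6045.00, centroid at (66.50, 94.50).
ΣA = 32955.00 mm², ΣAx̄ = 4668007.50 mm³, ΣAȳ = 2353747.50 mm³.
x̄ = 4668007.50/32955.00 = 141.65 mm; ȳ = 2353747.50/32955.00 = 71.42 mm.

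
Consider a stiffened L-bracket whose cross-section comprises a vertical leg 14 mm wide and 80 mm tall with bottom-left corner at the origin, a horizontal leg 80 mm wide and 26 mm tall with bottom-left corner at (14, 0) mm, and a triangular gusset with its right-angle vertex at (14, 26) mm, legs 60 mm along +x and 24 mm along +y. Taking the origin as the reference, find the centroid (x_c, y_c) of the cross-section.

x_c = 36.90 mm, y_c = 24.57 mm

vertical leg: A = 14 × 80 = 1120.00, centroid at (7.00, 40.00).
horizontal leg: A = 80 × 26 = 2080.00, centroid at (54.00, 13.00).
gusset: A = ½·60·24 = 720.00, centroid at (34.00, 34.00).
ΣA = 3920.00 mm²
ΣAx_c = (1120.00)(7.00) + (2080.00)(54.00) + (720.00)(34.00) = 144640.00 mm³
ΣAy_c = (1120.00)(40.00) + (2080.00)(13.00) + (720.00)(34.00) = 96320.00 mm³
x_c = 144640.00 / 3920.00 = 36.90 mm
y_c = 96320.00 / 3920.00 = 24.57 mm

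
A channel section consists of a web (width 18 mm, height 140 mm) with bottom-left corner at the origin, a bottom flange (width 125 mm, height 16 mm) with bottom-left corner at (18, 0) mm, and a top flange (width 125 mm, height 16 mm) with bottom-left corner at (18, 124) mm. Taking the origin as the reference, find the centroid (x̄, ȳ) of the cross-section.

x̄ = 52.87 mm, ȳ = 70.00 mm

Part | A | x̄ᵢ | ȳᵢ | A·x̄ᵢ | A·ȳᵢ
web | 2520.00 | 9.00 | 70.00 | 22680.00 | 176400.00
bottom flange | 2000.00 | 80.50 | 8.00 | 161000.00 | 16000.00
top flange | 2000.00 | 80.50 | 132.00 | 161000.00 | 264000.00
Σ | 6520.00 |  |  | 344680.00 | 456400.00
x̄ = 344680.00 / 6520.00 = 52.87 mm
ȳ = 456400.00 / 6520.00 = 70.00 mm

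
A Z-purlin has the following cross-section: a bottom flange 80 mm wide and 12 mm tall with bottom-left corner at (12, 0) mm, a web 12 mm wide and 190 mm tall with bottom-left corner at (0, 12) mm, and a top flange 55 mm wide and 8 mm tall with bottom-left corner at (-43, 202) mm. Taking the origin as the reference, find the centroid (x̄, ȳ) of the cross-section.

x̄ = 15.43 mm, ȳ = 92.49 mm

Part | A | x̄ᵢ | ȳᵢ | A·x̄ᵢ | A·ȳᵢ
bottom flange | 960.00 | 52.00 | 6.00 | 49920.00 | 5760.00
web | 2280.00 | 6.00 | 107.00 | 13680.00 | 243960.00
top flange | 440.00 | -15.50 | 206.00 | -6820.00 | 90640.00
Σ | 3680.00 |  |  | 56780.00 | 340360.00
x̄ = 56780.00 / 3680.00 = 15.43 mm
ȳ = 340360.00 / 3680.00 = 92.49 mm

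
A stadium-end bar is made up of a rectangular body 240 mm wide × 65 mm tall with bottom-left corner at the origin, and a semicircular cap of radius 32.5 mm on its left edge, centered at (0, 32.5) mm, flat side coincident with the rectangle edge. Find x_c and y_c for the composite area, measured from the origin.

rectangular body: A = 240 × 65 = 15600.00, centroid at (120.00, 32.50).
semicircular end: A = ½π·32.5² = 1659.15, centroid at (-13.79, 32.50).
ΣA = 17259.15 mm², ΣAx_c = 1849114.58 mm³, ΣAy_c = 560922.49 mm³.
x_c = 1849114.58/17259.15 = 107.14 mm; y_c = 560922.49/17259.15 = 32.50 mm.

x_c = 107.14 mm, y_c = 32.50 mm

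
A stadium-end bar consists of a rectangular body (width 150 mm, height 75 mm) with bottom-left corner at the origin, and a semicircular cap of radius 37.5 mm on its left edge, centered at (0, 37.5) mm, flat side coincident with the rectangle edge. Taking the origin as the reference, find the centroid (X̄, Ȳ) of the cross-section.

Part | A | x̄ᵢ | ȳᵢ | A·x̄ᵢ | A·ȳᵢ
rectangular body | 11250.00 | 75.00 | 37.50 | 843750.00 | 421875.00
semicircular end | 2208.93 | -15.92 | 37.50 | -35156.25 | 82834.96
Σ | 13458.93 |  |  | 808593.75 | 504709.96
X̄ = 808593.75 / 13458.93 = 60.08 mm
Ȳ = 504709.96 / 13458.93 = 37.50 mm

X̄ = 60.08 mm, Ȳ = 37.50 mm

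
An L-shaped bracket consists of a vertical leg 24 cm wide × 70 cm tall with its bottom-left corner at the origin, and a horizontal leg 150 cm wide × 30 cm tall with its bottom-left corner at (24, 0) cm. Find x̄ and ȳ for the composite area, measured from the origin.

vertical leg: A = 24 × 70 = 1680.00, centroid at (12.00, 35.00).
horizontal leg: A = 150 × 30 = 4500.00, centroid at (99.00, 15.00).
ΣA = 6180.00 cm²
ΣAx̄ = (1680.00)(12.00) + (4500.00)(99.00) = 465660.00 cm³
ΣAȳ = (1680.00)(35.00) + (4500.00)(15.00) = 126300.00 cm³
x̄ = 465660.00 / 6180.00 = 75.35 cm
ȳ = 126300.00 / 6180.00 = 20.44 cm

x̄ = 75.35 cm, ȳ = 20.44 cm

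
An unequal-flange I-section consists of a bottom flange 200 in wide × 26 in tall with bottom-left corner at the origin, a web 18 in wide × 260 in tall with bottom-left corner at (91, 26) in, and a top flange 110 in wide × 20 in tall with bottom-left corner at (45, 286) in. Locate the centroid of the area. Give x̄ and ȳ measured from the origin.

bottom flange: A = 200 × 26 = 5200.00, centroid at (100.00, 13.00).
web: A = 18 × 260 = 4680.00, centroid at (100.00, 156.00).
top flange: A = 110 × 20 = 2200.00, centroid at (100.00, 296.00).
ΣA = 12080.00 in²
ΣAx̄ = (5200.00)(100.00) + (4680.00)(100.00) + (2200.00)(100.00) = 1208000.00 in³
ΣAȳ = (5200.00)(13.00) + (4680.00)(156.00) + (2200.00)(296.00) = 1448880.00 in³
x̄ = 1208000.00 / 12080.00 = 100.00 in
ȳ = 1448880.00 / 12080.00 = 119.94 in

x̄ = 100.00 in, ȳ = 119.94 in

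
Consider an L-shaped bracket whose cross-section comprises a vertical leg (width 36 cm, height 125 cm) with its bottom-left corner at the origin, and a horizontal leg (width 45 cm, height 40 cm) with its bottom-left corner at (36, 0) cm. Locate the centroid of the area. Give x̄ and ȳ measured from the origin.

Part | A | x̄ᵢ | ȳᵢ | A·x̄ᵢ | A·ȳᵢ
vertical leg | 4500.00 | 18.00 | 62.50 | 81000.00 | 281250.00
horizontal leg | 1800.00 | 58.50 | 20.00 | 105300.00 | 36000.00
Σ | 6300.00 |  |  | 186300.00 | 317250.00
x̄ = 186300.00 / 6300.00 = 29.57 cm
ȳ = 317250.00 / 6300.00 = 50.36 cm

x̄ = 29.57 cm, ȳ = 50.36 cm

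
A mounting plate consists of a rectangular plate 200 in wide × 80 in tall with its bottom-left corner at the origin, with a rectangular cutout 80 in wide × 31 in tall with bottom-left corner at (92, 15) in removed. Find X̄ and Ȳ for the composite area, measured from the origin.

X̄ = 94.13 in, Ȳ = 41.74 in

Part | A | x̄ᵢ | ȳᵢ | A·x̄ᵢ | A·ȳᵢ
plate | 16000.00 | 100.00 | 40.00 | 1600000.00 | 640000.00
hole | -2480.00 | 132.00 | 30.50 | -327360.00 | -75640.00
Σ | 13520.00 |  |  | 1272640.00 | 564360.00
X̄ = 1272640.00 / 13520.00 = 94.13 in
Ȳ = 564360.00 / 13520.00 = 41.74 in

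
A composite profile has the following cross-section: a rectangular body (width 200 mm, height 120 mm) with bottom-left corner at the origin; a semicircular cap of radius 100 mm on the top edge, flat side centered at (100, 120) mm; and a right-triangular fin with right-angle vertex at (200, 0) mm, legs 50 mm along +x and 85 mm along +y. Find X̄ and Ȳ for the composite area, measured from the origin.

X̄ = 105.93 mm, Ȳ = 96.86 mm

Part | A | x̄ᵢ | ȳᵢ | A·x̄ᵢ | A·ȳᵢ
rectangular body | 24000.00 | 100.00 | 60.00 | 2400000.00 | 1440000.00
semicircular top | 15707.96 | 100.00 | 162.44 | 1570796.33 | 2551622.26
triangular fin | 2125.00 | 216.67 | 28.33 | 460416.67 | 60208.33
Σ | 41832.96 |  |  | 4431212.99 | 4051830.59
X̄ = 4431212.99 / 41832.96 = 105.93 mm
Ȳ = 4051830.59 / 41832.96 = 96.86 mm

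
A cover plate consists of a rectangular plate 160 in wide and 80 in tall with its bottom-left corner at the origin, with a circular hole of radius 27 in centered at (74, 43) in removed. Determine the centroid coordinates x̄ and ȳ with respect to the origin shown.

plate: A = 160 × 80 = 12800.00, centroid at (80.00, 40.00).
hole: A = −π·27² = -2290.22, centroid at (74.00, 43.00).
ΣA = 10509.78 in²
ΣAx̄ = (12800.00)(80.00) + (-2290.22)(74.00) = 854523.64 in³
ΣAȳ = (12800.00)(40.00) + (-2290.22)(43.00) = 413520.50 in³
x̄ = 854523.64 / 10509.78 = 81.31 in
ȳ = 413520.50 / 10509.78 = 39.35 in

x̄ = 81.31 in, ȳ = 39.35 in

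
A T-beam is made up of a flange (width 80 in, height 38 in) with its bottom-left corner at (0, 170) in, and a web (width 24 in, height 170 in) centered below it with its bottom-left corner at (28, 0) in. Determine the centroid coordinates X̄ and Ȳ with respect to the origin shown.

web: A = 24 × 170 = 4080.00, centroid at (40.00, 85.00).
flange: A = 80 × 38 = 3040.00, centroid at (40.00, 189.00).
ΣA = 7120.00 in², ΣAX̄ = 284800.00 in³, ΣAȲ = 921360.00 in³.
X̄ = 284800.00/7120.00 = 40.00 in; Ȳ = 921360.00/7120.00 = 129.40 in.

X̄ = 40.00 in, Ȳ = 129.40 in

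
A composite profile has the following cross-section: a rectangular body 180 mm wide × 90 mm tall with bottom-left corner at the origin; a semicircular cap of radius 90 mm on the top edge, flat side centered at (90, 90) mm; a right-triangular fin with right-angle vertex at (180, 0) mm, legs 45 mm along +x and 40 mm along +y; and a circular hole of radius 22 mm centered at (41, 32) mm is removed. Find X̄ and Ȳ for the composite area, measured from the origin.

Part | A | x̄ᵢ | ȳᵢ | A·x̄ᵢ | A·ȳᵢ
rectangular body | 16200.00 | 90.00 | 45.00 | 1458000.00 | 729000.00
semicircular top | 12723.45 | 90.00 | 128.20 | 1145110.52 | 1631110.52
triangular fin | 900.00 | 195.00 | 13.33 | 175500.00 | 12000.00
hole | -1520.53 | 41.00 | 32.00 | -62341.76 | -48656.99
Σ | 28302.92 |  |  | 2716268.76 | 2323453.54
X̄ = 2716268.76 / 28302.92 = 95.97 mm
Ȳ = 2323453.54 / 28302.92 = 82.09 mm

X̄ = 95.97 mm, Ȳ = 82.09 mm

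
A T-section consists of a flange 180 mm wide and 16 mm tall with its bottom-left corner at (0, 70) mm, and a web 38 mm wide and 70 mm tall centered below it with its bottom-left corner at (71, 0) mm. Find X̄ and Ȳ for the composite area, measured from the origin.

X̄ = 90.00 mm, Ȳ = 57.35 mm

Part | A | x̄ᵢ | ȳᵢ | A·x̄ᵢ | A·ȳᵢ
web | 2660.00 | 90.00 | 35.00 | 239400.00 | 93100.00
flange | 2880.00 | 90.00 | 78.00 | 259200.00 | 224640.00
Σ | 5540.00 |  |  | 498600.00 | 317740.00
X̄ = 498600.00 / 5540.00 = 90.00 mm
Ȳ = 317740.00 / 5540.00 = 57.35 mm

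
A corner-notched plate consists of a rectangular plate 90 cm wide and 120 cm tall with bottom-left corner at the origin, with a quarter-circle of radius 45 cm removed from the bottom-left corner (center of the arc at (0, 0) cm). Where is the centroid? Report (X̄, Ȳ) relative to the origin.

plate: A = 90 × 120 = 10800.00, centroid at (45.00, 60.00).
removed quarter-circle: A = −¼π·45² = -1590.43, centroid at (19.10, 19.10).
ΣA = 9209.57 cm²
ΣAX̄ = (10800.00)(45.00) + (-1590.43)(19.10) = 455625.00 cm³
ΣAȲ = (10800.00)(60.00) + (-1590.43)(19.10) = 617625.00 cm³
X̄ = 455625.00 / 9209.57 = 49.47 cm
Ȳ = 617625.00 / 9209.57 = 67.06 cm

X̄ = 49.47 cm, Ȳ = 67.06 cm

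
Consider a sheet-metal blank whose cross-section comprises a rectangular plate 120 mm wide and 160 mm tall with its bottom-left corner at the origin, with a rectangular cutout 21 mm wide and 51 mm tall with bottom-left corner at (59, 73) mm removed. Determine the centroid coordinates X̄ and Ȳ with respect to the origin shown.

plate: A = 120 × 160 = 19200.00, centroid at (60.00, 80.00).
hole: A = −(21 × 51) = -1071.00, centroid at (69.50, 98.50).
ΣA = 18129.00 mm², ΣAX̄ = 1077565.50 mm³, ΣAȲ = 1430506.50 mm³.
X̄ = 1077565.50/18129.00 = 59.44 mm; Ȳ = 1430506.50/18129.00 = 78.91 mm.

X̄ = 59.44 mm, Ȳ = 78.91 mm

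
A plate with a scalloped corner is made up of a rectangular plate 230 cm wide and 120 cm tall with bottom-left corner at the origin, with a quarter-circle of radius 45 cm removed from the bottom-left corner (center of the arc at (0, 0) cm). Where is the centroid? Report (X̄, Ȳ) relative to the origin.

X̄ = 120.86 cm, Ȳ = 62.50 cm

plate: A = 230 × 120 = 27600.00, centroid at (115.00, 60.00).
removed quarter-circle: A = −¼π·45² = -1590.43, centroid at (19.10, 19.10).
ΣA = 26009.57 cm²
ΣAX̄ = (27600.00)(115.00) + (-1590.43)(19.10) = 3143625.00 cm³
ΣAȲ = (27600.00)(60.00) + (-1590.43)(19.10) = 1625625.00 cm³
X̄ = 3143625.00 / 26009.57 = 120.86 cm
Ȳ = 1625625.00 / 26009.57 = 62.50 cm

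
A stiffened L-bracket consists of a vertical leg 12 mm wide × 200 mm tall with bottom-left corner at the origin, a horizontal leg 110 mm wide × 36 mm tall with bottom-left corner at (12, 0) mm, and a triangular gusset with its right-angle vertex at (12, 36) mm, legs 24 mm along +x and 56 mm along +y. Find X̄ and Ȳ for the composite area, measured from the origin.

vertical leg: A = 12 × 200 = 2400.00, centroid at (6.00, 100.00).
horizontal leg: A = 110 × 36 = 3960.00, centroid at (67.00, 18.00).
gusset: A = ½·24·56 = 672.00, centroid at (20.00, 54.67).
ΣA = 7032.00 mm², ΣAX̄ = 293160.00 mm³, ΣAȲ = 348016.00 mm³.
X̄ = 293160.00/7032.00 = 41.69 mm; Ȳ = 348016.00/7032.00 = 49.49 mm.

X̄ = 41.69 mm, Ȳ = 49.49 mm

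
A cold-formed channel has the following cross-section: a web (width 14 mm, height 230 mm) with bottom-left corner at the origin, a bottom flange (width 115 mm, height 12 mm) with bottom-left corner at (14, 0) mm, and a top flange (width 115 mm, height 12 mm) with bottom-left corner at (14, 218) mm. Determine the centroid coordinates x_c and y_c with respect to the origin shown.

x_c = 36.77 mm, y_c = 115.00 mm

Part | A | x̄ᵢ | ȳᵢ | A·x̄ᵢ | A·ȳᵢ
web | 3220.00 | 7.00 | 115.00 | 22540.00 | 370300.00
bottom flange | 1380.00 | 71.50 | 6.00 | 98670.00 | 8280.00
top flange | 1380.00 | 71.50 | 224.00 | 98670.00 | 309120.00
Σ | 5980.00 |  |  | 219880.00 | 687700.00
x_c = 219880.00 / 5980.00 = 36.77 mm
y_c = 687700.00 / 5980.00 = 115.00 mm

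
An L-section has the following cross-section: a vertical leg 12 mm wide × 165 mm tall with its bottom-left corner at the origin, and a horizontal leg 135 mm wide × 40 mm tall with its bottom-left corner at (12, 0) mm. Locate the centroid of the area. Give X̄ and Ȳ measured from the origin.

vertical leg: A = 12 × 165 = 1980.00, centroid at (6.00, 82.50).
horizontal leg: A = 135 × 40 = 5400.00, centroid at (79.50, 20.00).
ΣA = 7380.00 mm², ΣAX̄ = 441180.00 mm³, ΣAȲ = 271350.00 mm³.
X̄ = 441180.00/7380.00 = 59.78 mm; Ȳ = 271350.00/7380.00 = 36.77 mm.

X̄ = 59.78 mm, Ȳ = 36.77 mm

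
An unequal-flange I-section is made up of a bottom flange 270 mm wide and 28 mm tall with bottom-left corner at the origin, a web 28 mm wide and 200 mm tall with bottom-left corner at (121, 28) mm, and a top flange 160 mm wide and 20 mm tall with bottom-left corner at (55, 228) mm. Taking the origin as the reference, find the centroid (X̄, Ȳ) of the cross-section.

bottom flange: A = 270 × 28 = 7560.00, centroid at (135.00, 14.00).
web: A = 28 × 200 = 5600.00, centroid at (135.00, 128.00).
top flange: A = 160 × 20 = 3200.00, centroid at (135.00, 238.00).
ΣA = 16360.00 mm², ΣAX̄ = 2208600.00 mm³, ΣAȲ = 1584240.00 mm³.
X̄ = 2208600.00/16360.00 = 135.00 mm; Ȳ = 1584240.00/16360.00 = 96.84 mm.

X̄ = 135.00 mm, Ȳ = 96.84 mm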